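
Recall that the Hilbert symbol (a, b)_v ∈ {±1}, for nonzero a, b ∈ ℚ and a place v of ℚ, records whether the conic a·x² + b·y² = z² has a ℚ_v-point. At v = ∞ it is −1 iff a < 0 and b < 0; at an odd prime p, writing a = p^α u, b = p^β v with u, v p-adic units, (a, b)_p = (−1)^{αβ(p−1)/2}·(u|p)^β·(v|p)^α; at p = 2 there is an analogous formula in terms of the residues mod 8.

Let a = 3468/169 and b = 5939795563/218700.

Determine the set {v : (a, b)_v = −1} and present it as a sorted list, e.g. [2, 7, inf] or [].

(a, b) ≡ (3, 15249) mod (ℚ^×)²; places V = {2, 3, 5, 13, 17, 23, 47, ∞}.
(a,b)_3: α=1, u≡1; β=-7, v≡1 (mod 3); (1|3)=+1, (1|3)=+1; sign (−1)^1·+1^-7·+1^1 = -1.
(a,b)_2: α=2, β=-2; u≡3, v≡1 (mod 8); ε(u)ε(v)=1·0, αω(v)=2·0, βω(u)=-2·1; sum ≡ 0  ⇒  +1.
(a,b)_13: α=-2, u≡10; β=1, v≡4 (mod 13); (10|13)=+1, (4|13)=+1; sign (−1)^0·+1^1·+1^-2 = +1.
(a,b)_5: α=0, u≡2; β=-2, v≡1 (mod 5); (2|5)=-1, (1|5)=+1; sign (−1)^0·-1^-2·+1^0 = +1.
(a,b)_17: α=2, u≡5; β=1, v≡4 (mod 17); (5|17)=-1, (4|17)=+1; sign (−1)^0·-1^1·+1^2 = -1.
(a,b)_47: α=0, u≡3; β=2, v≡25 (mod 47); (3|47)=+1, (25|47)=+1; sign (−1)^0·+1^2·+1^0 = +1.
(a,b)_∞: sgn(3)=+, sgn(15249)=+, so +1.
(a,b)_23: α=0, u≡8; β=3, v≡21 (mod 23); (8|23)=+1, (21|23)=-1; sign (−1)^0·+1^3·-1^0 = +1.
(3, 15249 / ℚ) ramifies at {3, 17}: a division algebra.

[3, 17]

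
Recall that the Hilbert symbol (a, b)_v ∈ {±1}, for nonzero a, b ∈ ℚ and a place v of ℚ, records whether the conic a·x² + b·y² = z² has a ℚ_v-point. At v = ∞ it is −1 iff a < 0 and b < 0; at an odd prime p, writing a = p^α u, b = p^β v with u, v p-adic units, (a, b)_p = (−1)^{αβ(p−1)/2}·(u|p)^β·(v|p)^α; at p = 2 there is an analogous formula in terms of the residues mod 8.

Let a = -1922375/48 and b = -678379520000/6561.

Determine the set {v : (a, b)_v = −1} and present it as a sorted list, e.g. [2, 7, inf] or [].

Mod squares: a ≡ -1365, b ≡ -2. Check v ∈ {∞, 2, 3, 5, 7, 13}.
v=3: a=3^-1·(≡1), b=3^-8·(≡1) mod 3; (1|3)=+1, (1|3)=+1; (−1)^{-1·-8·1}·(+1)^-8·(+1)^-1 = +1.
v=2: v_2(a)=-4, v_2(b)=17; units ≡ 3, 7 (mod 8); ε·ε+αω+βω = 1·1+-4·0+17·1 ≡ 0  ⇒  (a,b)_2 = +1.
v=13: a=13^3·(≡1), b=13^2·(≡2) mod 13; (1|13)=+1, (2|13)=-1; (−1)^{3·2·6}·(+1)^2·(-1)^3 = -1.
v=∞: -1365 < 0 and -2 < 0  ⇒  (a,b)_∞ = -1.
v=5: a=5^3·(≡2), b=5^4·(≡3) mod 5; (2|5)=-1, (3|5)=-1; (−1)^{3·4·2}·(-1)^4·(-1)^3 = -1.
v=7: a=7^1·(≡1), b=7^2·(≡3) mod 7; (1|7)=+1, (3|7)=-1; (−1)^{1·2·3}·(+1)^2·(-1)^1 = -1.
(-1365, -2 / ℚ) ramifies at {5, 7, 13, ∞}: a division algebra.

[5, 7, 13, inf]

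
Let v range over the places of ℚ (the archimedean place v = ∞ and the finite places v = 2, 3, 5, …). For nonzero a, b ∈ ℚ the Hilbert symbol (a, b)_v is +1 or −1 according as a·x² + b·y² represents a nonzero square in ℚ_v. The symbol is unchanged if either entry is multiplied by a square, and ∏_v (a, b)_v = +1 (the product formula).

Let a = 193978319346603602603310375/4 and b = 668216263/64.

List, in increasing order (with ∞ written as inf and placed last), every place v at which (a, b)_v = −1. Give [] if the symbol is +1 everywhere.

(a, b) ≡ (697015, 2312167) mod (ℚ^×)²; places V = {2, 3, 5, 11, 13, 17, 19, 23, 29, 37, ∞}.
(a,b)_3: α=2, u≡1; β=0, v≡1 (mod 3); (1|3)=+1, (1|3)=+1; sign (−1)^0·+1^0·+1^2 = +1.
(a,b)_2: α=-2, β=-6; u≡7, v≡7 (mod 8); ε(u)ε(v)=1·1, αω(v)=-2·0, βω(u)=-6·0; sum ≡ 1  ⇒  -1.
(a,b)_29: α=1, u≡7; β=0, v≡15 (mod 29); (7|29)=+1, (15|29)=-1; sign (−1)^0·+1^0·-1^1 = -1.
(a,b)_19: α=3, u≡14; β=1, v≡7 (mod 19); (14|19)=-1, (7|19)=+1; sign (−1)^1·-1^1·+1^3 = +1.
(a,b)_37: α=4, u≡12; β=1, v≡6 (mod 37); (12|37)=+1, (6|37)=-1; sign (−1)^0·+1^1·-1^4 = +1.
(a,b)_13: α=4, u≡7; β=1, v≡8 (mod 13); (7|13)=-1, (8|13)=-1; sign (−1)^0·-1^1·-1^4 = -1.
(a,b)_23: α=3, u≡7; β=1, v≡15 (mod 23); (7|23)=-1, (15|23)=-1; sign (−1)^1·-1^1·-1^3 = -1.
(a,b)_17: α=0, u≡9; β=2, v≡5 (mod 17); (9|17)=+1, (5|17)=-1; sign (−1)^0·+1^2·-1^0 = +1.
(a,b)_11: α=3, u≡5; β=1, v≡3 (mod 11); (5|11)=+1, (3|11)=+1; sign (−1)^1·+1^1·+1^3 = -1.
(a,b)_∞: sgn(697015)=+, sgn(2312167)=+, so +1.
(a,b)_5: α=3, u≡2; β=0, v≡2 (mod 5); (2|5)=-1, (2|5)=-1; sign (−1)^0·-1^0·-1^3 = -1.
(697015, 2312167 / ℚ) ramifies at {2, 5, 11, 13, 23, 29}: a division algebra.

[2, 5, 11, 13, 23, 29]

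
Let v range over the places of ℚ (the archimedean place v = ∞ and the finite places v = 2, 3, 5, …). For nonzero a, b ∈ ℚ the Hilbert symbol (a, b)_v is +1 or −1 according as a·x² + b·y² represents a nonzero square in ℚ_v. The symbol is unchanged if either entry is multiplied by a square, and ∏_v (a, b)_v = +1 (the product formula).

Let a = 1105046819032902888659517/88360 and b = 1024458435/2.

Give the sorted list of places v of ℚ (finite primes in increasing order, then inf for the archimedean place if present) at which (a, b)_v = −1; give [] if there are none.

[2, 13]

(a, b) ≡ (27170, 1430) mod (ℚ^×)²; places V = {2, 3, 5, 7, 11, 13, 19, 47, 53, ∞}.
(a,b)_5: α=-1, u≡1; β=1, v≡1 (mod 5); (1|5)=+1, (1|5)=+1; sign (−1)^0·+1^1·+1^-1 = +1.
(a,b)_53: α=2, u≡19; β=0, v≡38 (mod 53); (19|53)=-1, (38|53)=+1; sign (−1)^0·-1^0·+1^2 = +1.
(a,b)_11: α=3, u≡7; β=1, v≡9 (mod 11); (7|11)=-1, (9|11)=+1; sign (−1)^1·-1^1·+1^3 = +1.
(a,b)_2: α=-3, β=-1; u≡1, v≡3 (mod 8); ε(u)ε(v)=0·1, αω(v)=-3·1, βω(u)=-1·0; sum ≡ 1  ⇒  -1.
(a,b)_47: α=-2, u≡9; β=0, v≡23 (mod 47); (9|47)=+1, (23|47)=-1; sign (−1)^0·+1^0·-1^-2 = +1.
(a,b)_3: α=8, u≡2; β=4, v≡2 (mod 3); (2|3)=-1, (2|3)=-1; sign (−1)^0·-1^4·-1^8 = +1.
(a,b)_7: α=2, u≡5; β=2, v≡1 (mod 7); (5|7)=-1, (1|7)=+1; sign (−1)^0·-1^2·+1^2 = +1.
(a,b)_19: α=5, u≡4; β=2, v≡7 (mod 19); (4|19)=+1, (7|19)=+1; sign (−1)^0·+1^2·+1^5 = +1.
(a,b)_∞: sgn(27170)=+, sgn(1430)=+, so +1.
(a,b)_13: α=5, u≡10; β=1, v≡8 (mod 13); (10|13)=+1, (8|13)=-1; sign (−1)^0·+1^1·-1^5 = -1.
|Ram(27170, 1430)| = 2, even; anisotropic at {2, 13}.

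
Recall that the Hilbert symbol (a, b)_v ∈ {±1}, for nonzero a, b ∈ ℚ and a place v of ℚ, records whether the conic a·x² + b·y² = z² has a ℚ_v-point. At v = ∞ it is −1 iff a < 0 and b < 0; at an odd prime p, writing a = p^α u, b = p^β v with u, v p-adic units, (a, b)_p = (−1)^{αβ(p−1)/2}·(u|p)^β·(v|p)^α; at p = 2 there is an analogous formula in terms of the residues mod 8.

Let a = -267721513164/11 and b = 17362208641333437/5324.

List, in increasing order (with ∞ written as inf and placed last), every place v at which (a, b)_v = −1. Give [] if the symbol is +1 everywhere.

(a, b) ≡ (-48663769, 2838143) mod (ℚ^×)²; places V = {2, 3, 7, 11, 19, 29, 31, 37, 41, ∞}.
(a,b)_∞: sgn(-48663769)=−, sgn(2838143)=+, so +1.
(a,b)_3: α=2, u≡2; β=4, v≡2 (mod 3); (2|3)=-1, (2|3)=-1; sign (−1)^0·-1^4·-1^2 = +1.
(a,b)_2: α=2, β=-2; u≡7, v≡7 (mod 8); ε(u)ε(v)=1·1, αω(v)=2·0, βω(u)=-2·0; sum ≡ 1  ⇒  -1.
(a,b)_19: α=1, u≡9; β=2, v≡2 (mod 19); (9|19)=+1, (2|19)=-1; sign (−1)^0·+1^2·-1^1 = -1.
(a,b)_29: α=1, u≡7; β=1, v≡2 (mod 29); (7|29)=+1, (2|29)=-1; sign (−1)^0·+1^1·-1^1 = -1.
(a,b)_37: α=1, u≡19; β=2, v≡27 (mod 37); (19|37)=-1, (27|37)=+1; sign (−1)^0·-1^2·+1^1 = +1.
(a,b)_11: α=-1, u≡5; β=-3, v≡6 (mod 11); (5|11)=+1, (6|11)=-1; sign (−1)^1·+1^-3·-1^-1 = +1.
(a,b)_7: α=1, u≡3; β=1, v≡1 (mod 7); (3|7)=-1, (1|7)=+1; sign (−1)^1·-1^1·+1^1 = +1.
(a,b)_31: α=1, u≡28; β=1, v≡2 (mod 31); (28|31)=+1, (2|31)=+1; sign (−1)^1·+1^1·+1^1 = -1.
(a,b)_41: α=2, u≡21; β=3, v≡38 (mod 41); (21|41)=+1, (38|41)=-1; sign (−1)^0·+1^3·-1^2 = +1.
(-48663769, 2838143 / ℚ) ramifies at {2, 19, 29, 31}: a division algebra.

[2, 19, 29, 31]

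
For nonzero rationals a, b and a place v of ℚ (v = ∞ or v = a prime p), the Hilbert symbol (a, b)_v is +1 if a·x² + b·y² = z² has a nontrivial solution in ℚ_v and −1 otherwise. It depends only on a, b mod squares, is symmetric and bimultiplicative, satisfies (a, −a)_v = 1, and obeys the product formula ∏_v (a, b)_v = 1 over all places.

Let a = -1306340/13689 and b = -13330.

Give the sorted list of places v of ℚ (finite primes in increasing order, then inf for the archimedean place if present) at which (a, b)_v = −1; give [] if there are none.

(a, b) ≡ (-6665, -13330) mod (ℚ^×)²; places V = {2, 3, 5, 7, 13, 31, 43, ∞}.
(a,b)_∞: sgn(-6665)=−, sgn(-13330)=−, so -1.
(a,b)_5: α=1, u≡3; β=1, v≡4 (mod 5); (3|5)=-1, (4|5)=+1; sign (−1)^0·-1^1·+1^1 = -1.
(a,b)_13: α=-2, u≡10; β=0, v≡8 (mod 13); (10|13)=+1, (8|13)=-1; sign (−1)^0·+1^0·-1^-2 = +1.
(a,b)_43: α=1, u≡10; β=1, v≡34 (mod 43); (10|43)=+1, (34|43)=-1; sign (−1)^1·+1^1·-1^1 = +1.
(a,b)_3: α=-4, u≡1; β=0, v≡2 (mod 3); (1|3)=+1, (2|3)=-1; sign (−1)^0·+1^0·-1^-4 = +1.
(a,b)_7: α=2, u≡6; β=0, v≡5 (mod 7); (6|7)=-1, (5|7)=-1; sign (−1)^0·-1^0·-1^2 = +1.
(a,b)_2: α=2, β=1; u≡7, v≡7 (mod 8); ε(u)ε(v)=1·1, αω(v)=2·0, βω(u)=1·0; sum ≡ 1  ⇒  -1.
(a,b)_31: α=1, u≡8; β=1, v≡4 (mod 31); (8|31)=+1, (4|31)=+1; sign (−1)^1·+1^1·+1^1 = -1.
(-6665, -13330 / ℚ) ramifies at {2, 5, 31, ∞}: a division algebra.

[2, 5, 31, inf]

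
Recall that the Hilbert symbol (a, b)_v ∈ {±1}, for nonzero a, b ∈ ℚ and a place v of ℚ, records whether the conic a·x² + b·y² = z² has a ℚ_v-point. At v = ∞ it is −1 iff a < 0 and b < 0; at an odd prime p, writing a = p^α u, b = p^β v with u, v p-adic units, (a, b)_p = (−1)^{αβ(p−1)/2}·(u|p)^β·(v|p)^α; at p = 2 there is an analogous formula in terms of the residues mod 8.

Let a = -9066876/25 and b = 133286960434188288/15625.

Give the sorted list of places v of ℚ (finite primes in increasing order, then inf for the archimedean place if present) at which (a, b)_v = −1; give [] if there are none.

[3, 13, 19, 23]

Mod squares: a ≡ -6279, b ≡ 57. Check v ∈ {∞, 2, 3, 5, 7, 13, 19, 23}.
v=5: a=5^-2·(≡4), b=5^-6·(≡3) mod 5; (4|5)=+1, (3|5)=-1; (−1)^{-2·-6·2}·(+1)^-6·(-1)^-2 = +1.
v=13: a=13^1·(≡2), b=13^2·(≡6) mod 13; (2|13)=-1, (6|13)=-1; (−1)^{1·2·6}·(-1)^2·(-1)^1 = -1.
v=19: a=19^2·(≡13), b=19^5·(≡18) mod 19; (13|19)=-1, (18|19)=-1; (−1)^{2·5·9}·(-1)^5·(-1)^2 = -1.
v=3: a=3^1·(≡1), b=3^1·(≡1) mod 3; (1|3)=+1, (1|3)=+1; (−1)^{1·1·1}·(+1)^1·(+1)^1 = -1.
v=7: a=7^1·(≡3), b=7^2·(≡1) mod 7; (3|7)=-1, (1|7)=+1; (−1)^{1·2·3}·(-1)^2·(+1)^1 = +1.
v=23: a=23^1·(≡4), b=23^2·(≡14) mod 23; (4|23)=+1, (14|23)=-1; (−1)^{1·2·11}·(+1)^2·(-1)^1 = -1.
v=2: v_2(a)=2, v_2(b)=12; units ≡ 1, 1 (mod 8); ε·ε+αω+βω = 0·0+2·0+12·0 ≡ 0  ⇒  (a,b)_2 = +1.
v=∞: -6279 < 0 and 57 > 0  ⇒  (a,b)_∞ = +1.
|Ram(-6279, 57)| = 4, even; anisotropic at {3, 13, 19, 23}.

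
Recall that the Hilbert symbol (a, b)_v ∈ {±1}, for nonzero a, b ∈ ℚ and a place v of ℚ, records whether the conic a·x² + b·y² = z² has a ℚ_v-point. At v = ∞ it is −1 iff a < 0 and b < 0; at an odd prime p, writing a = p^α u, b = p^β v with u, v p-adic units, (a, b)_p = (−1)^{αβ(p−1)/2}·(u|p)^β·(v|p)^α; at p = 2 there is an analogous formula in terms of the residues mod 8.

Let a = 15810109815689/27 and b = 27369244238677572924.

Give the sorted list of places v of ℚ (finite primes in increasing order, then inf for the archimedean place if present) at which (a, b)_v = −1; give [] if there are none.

(a, b) ≡ (123, 88711) mod (ℚ^×)²; places V = {2, 3, 7, 11, 19, 23, 29, 41, ∞}.
(a,b)_3: α=-3, u≡2; β=4, v≡1 (mod 3); (2|3)=-1, (1|3)=+1; sign (−1)^0·-1^4·+1^-3 = +1.
(a,b)_41: α=1, u≡3; β=0, v≡13 (mod 41); (3|41)=-1, (13|41)=-1; sign (−1)^0·-1^0·-1^1 = -1.
(a,b)_7: α=4, u≡2; β=3, v≡3 (mod 7); (2|7)=+1, (3|7)=-1; sign (−1)^0·+1^3·-1^4 = +1.
(a,b)_∞: sgn(123)=+, sgn(88711)=+, so +1.
(a,b)_2: α=0, β=2; u≡3, v≡7 (mod 8); ε(u)ε(v)=1·1, αω(v)=0·0, βω(u)=2·1; sum ≡ 1  ⇒  -1.
(a,b)_29: α=2, u≡28; β=3, v≡15 (mod 29); (28|29)=+1, (15|29)=-1; sign (−1)^0·+1^3·-1^2 = +1.
(a,b)_23: α=2, u≡6; β=3, v≡1 (mod 23); (6|23)=+1, (1|23)=+1; sign (−1)^0·+1^3·+1^2 = +1.
(a,b)_19: α=2, u≡1; β=3, v≡18 (mod 19); (1|19)=+1, (18|19)=-1; sign (−1)^0·+1^3·-1^2 = +1.
(a,b)_11: α=0, u≡7; β=2, v≡10 (mod 11); (7|11)=-1, (10|11)=-1; sign (−1)^0·-1^2·-1^0 = +1.
|Ram(123, 88711)| = 2, even; anisotropic at {2, 41}.

[2, 41]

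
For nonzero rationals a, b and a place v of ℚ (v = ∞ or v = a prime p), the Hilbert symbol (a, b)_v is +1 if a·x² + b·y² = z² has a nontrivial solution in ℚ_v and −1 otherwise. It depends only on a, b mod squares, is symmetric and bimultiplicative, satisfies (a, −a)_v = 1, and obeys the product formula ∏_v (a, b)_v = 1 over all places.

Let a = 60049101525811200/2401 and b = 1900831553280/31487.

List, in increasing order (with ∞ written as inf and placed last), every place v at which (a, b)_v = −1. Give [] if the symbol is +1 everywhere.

(a, b) ≡ (14663, 163185) mod (ℚ^×)²; places V = {2, 3, 5, 7, 11, 17, 23, 31, 37, 43, ∞}.
(a,b)_∞: sgn(14663)=+, sgn(163185)=+, so +1.
(a,b)_7: α=-4, u≡5; β=0, v≡2 (mod 7); (5|7)=-1, (2|7)=+1; sign (−1)^0·-1^0·+1^-4 = +1.
(a,b)_43: α=1, u≡41; β=1, v≡21 (mod 43); (41|43)=+1, (21|43)=+1; sign (−1)^1·+1^1·+1^1 = -1.
(a,b)_31: α=3, u≡25; β=2, v≡28 (mod 31); (25|31)=+1, (28|31)=+1; sign (−1)^0·+1^2·+1^3 = +1.
(a,b)_23: α=0, u≡13; β=-1, v≡5 (mod 23); (13|23)=+1, (5|23)=-1; sign (−1)^0·+1^-1·-1^0 = +1.
(a,b)_5: α=2, u≡3; β=1, v≡3 (mod 5); (3|5)=-1, (3|5)=-1; sign (−1)^0·-1^1·-1^2 = -1.
(a,b)_11: α=1, u≡8; β=3, v≡6 (mod 11); (8|11)=-1, (6|11)=-1; sign (−1)^1·-1^3·-1^1 = -1.
(a,b)_2: α=16, β=8; u≡7, v≡1 (mod 8); ε(u)ε(v)=1·0, αω(v)=16·0, βω(u)=8·0; sum ≡ 0  ⇒  +1.
(a,b)_37: α=0, u≡26; β=-2, v≡15 (mod 37); (26|37)=+1, (15|37)=-1; sign (−1)^0·+1^-2·-1^0 = +1.
(a,b)_3: α=2, u≡2; β=3, v≡2 (mod 3); (2|3)=-1, (2|3)=-1; sign (−1)^0·-1^3·-1^2 = -1.
(a,b)_17: α=2, u≡13; β=0, v≡1 (mod 17); (13|17)=+1, (1|17)=+1; sign (−1)^0·+1^0·+1^2 = +1.
Ram(14663, 163185) = {3, 5, 11, 43}; no ℚ_3-point on the conic.

[3, 5, 11, 43]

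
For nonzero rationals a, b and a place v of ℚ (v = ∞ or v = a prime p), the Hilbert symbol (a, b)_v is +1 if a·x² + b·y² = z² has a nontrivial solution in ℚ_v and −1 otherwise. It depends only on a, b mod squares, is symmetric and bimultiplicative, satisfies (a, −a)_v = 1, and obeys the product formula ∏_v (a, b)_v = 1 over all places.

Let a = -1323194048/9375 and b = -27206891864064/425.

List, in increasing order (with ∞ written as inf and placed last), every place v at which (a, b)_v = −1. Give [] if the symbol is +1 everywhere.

[5, 11, 19, inf]

(a, b) ≡ (-4845, -1122) mod (ℚ^×)²; places V = {2, 3, 5, 11, 17, 19, 23, ∞}.
(a,b)_17: α=1, u≡4; β=-1, v≡16 (mod 17); (4|17)=+1, (16|17)=+1; sign (−1)^0·+1^-1·+1^1 = +1.
(a,b)_19: α=1, u≡6; β=2, v≡18 (mod 19); (6|19)=+1, (18|19)=-1; sign (−1)^0·+1^2·-1^1 = -1.
(a,b)_3: α=-1, u≡2; β=3, v≡1 (mod 3); (2|3)=-1, (1|3)=+1; sign (−1)^1·-1^3·+1^-1 = +1.
(a,b)_5: α=-5, u≡4; β=-2, v≡3 (mod 5); (4|5)=+1, (3|5)=-1; sign (−1)^0·+1^-2·-1^-5 = -1.
(a,b)_11: α=2, u≡10; β=3, v≡6 (mod 11); (10|11)=-1, (6|11)=-1; sign (−1)^0·-1^3·-1^2 = -1.
(a,b)_2: α=6, β=21; u≡3, v≡7 (mod 8); ε(u)ε(v)=1·1, αω(v)=6·0, βω(u)=21·1; sum ≡ 0  ⇒  +1.
(a,b)_23: α=2, u≡12; β=0, v≡15 (mod 23); (12|23)=+1, (15|23)=-1; sign (−1)^0·+1^0·-1^2 = +1.
(a,b)_∞: sgn(-4845)=−, sgn(-1122)=−, so -1.
|Ram(-4845, -1122)| = 4, even; anisotropic at {5, 11, 19, ∞}.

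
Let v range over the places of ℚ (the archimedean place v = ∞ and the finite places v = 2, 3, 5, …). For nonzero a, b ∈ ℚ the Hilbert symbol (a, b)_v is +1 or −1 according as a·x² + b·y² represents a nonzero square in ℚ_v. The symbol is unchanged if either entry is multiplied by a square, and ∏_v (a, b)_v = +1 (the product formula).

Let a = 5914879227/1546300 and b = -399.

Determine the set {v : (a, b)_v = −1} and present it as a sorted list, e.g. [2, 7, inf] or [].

[7, 19]

Mod squares: a ≡ 21, b ≡ -399. Check v ∈ {∞, 2, 3, 5, 7, 19, 41, 47}.
v=3: a=3^3·(≡1), b=3^1·(≡2) mod 3; (1|3)=+1, (2|3)=-1; (−1)^{3·1·1}·(+1)^1·(-1)^3 = +1.
v=41: a=41^2·(≡16), b=41^0·(≡11) mod 41; (16|41)=+1, (11|41)=-1; (−1)^{2·0·20}·(+1)^0·(-1)^2 = +1.
v=7: a=7^-1·(≡5), b=7^1·(≡6) mod 7; (5|7)=-1, (6|7)=-1; (−1)^{-1·1·3}·(-1)^1·(-1)^-1 = -1.
v=∞: 21 > 0 and -399 < 0  ⇒  (a,b)_∞ = +1.
v=47: a=47^-2·(≡17), b=47^0·(≡24) mod 47; (17|47)=+1, (24|47)=+1; (−1)^{-2·0·23}·(+1)^0·(+1)^-2 = +1.
v=5: a=5^-2·(≡1), b=5^0·(≡1) mod 5; (1|5)=+1, (1|5)=+1; (−1)^{-2·0·2}·(+1)^0·(+1)^-2 = +1.
v=2: v_2(a)=-2, v_2(b)=0; units ≡ 5, 1 (mod 8); ε·ε+αω+βω = 0·0+-2·0+0·1 ≡ 0  ⇒  (a,b)_2 = +1.
v=19: a=19^4·(≡18), b=19^1·(≡17) mod 19; (18|19)=-1, (17|19)=+1; (−1)^{4·1·9}·(-1)^1·(+1)^4 = -1.
|Ram(21, -399)| = 2, even; anisotropic at {7, 19}.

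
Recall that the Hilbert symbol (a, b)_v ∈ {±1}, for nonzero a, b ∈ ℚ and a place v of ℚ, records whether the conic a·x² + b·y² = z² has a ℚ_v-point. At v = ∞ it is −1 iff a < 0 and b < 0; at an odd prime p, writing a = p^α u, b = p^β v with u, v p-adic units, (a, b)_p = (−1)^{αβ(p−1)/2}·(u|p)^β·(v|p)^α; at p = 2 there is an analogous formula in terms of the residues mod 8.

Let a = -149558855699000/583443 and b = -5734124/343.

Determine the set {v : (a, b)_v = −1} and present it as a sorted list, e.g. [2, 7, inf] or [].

(a, b) ≡ (-330, -77) mod (ℚ^×)²; places V = {2, 3, 5, 7, 11, 17, 19, ∞}.
(a,b)_17: α=2, u≡7; β=0, v≡9 (mod 17); (7|17)=-1, (9|17)=+1; sign (−1)^0·-1^0·+1^2 = +1.
(a,b)_19: α=6, u≡8; β=4, v≡13 (mod 19); (8|19)=-1, (13|19)=-1; sign (−1)^0·-1^4·-1^6 = +1.
(a,b)_3: α=-5, u≡1; β=0, v≡1 (mod 3); (1|3)=+1, (1|3)=+1; sign (−1)^0·+1^0·+1^-5 = +1.
(a,b)_11: α=1, u≡3; β=1, v≡3 (mod 11); (3|11)=+1, (3|11)=+1; sign (−1)^1·+1^1·+1^1 = -1.
(a,b)_2: α=3, β=2; u≡3, v≡3 (mod 8); ε(u)ε(v)=1·1, αω(v)=3·1, βω(u)=2·1; sum ≡ 0  ⇒  +1.
(a,b)_∞: sgn(-330)=−, sgn(-77)=−, so -1.
(a,b)_5: α=3, u≡1; β=0, v≡2 (mod 5); (1|5)=+1, (2|5)=-1; sign (−1)^0·+1^0·-1^3 = -1.
(a,b)_7: α=-4, u≡3; β=-3, v≡3 (mod 7); (3|7)=-1, (3|7)=-1; sign (−1)^0·-1^-3·-1^-4 = -1.
Ram(-330, -77) = {5, 7, 11, ∞}; no ℚ_5-point on the conic.

[5, 7, 11, inf]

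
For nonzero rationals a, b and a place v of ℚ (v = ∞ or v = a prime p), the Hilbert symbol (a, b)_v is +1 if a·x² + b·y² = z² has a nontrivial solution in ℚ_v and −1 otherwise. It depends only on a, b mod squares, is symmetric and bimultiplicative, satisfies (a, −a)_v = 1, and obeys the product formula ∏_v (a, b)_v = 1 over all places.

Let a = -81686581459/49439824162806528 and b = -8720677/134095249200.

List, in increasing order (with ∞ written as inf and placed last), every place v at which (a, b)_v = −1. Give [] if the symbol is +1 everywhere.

Mod squares: a ≡ -57, b ≡ -1479. Check v ∈ {∞, 2, 3, 5, 7, 11, 17, 19, 23, 29, 31}.
v=19: a=19^3·(≡7), b=19^2·(≡13) mod 19; (7|19)=+1, (13|19)=-1; (−1)^{3·2·9}·(+1)^2·(-1)^3 = -1.
v=31: a=31^-4·(≡10), b=31^-4·(≡9) mod 31; (10|31)=+1, (9|31)=+1; (−1)^{-4·-4·15}·(+1)^-4·(+1)^-4 = +1.
v=17: a=17^2·(≡3), b=17^1·(≡9) mod 17; (3|17)=-1, (9|17)=+1; (−1)^{2·1·8}·(-1)^1·(+1)^2 = -1.
v=23: a=23^-2·(≡12), b=23^0·(≡13) mod 23; (12|23)=+1, (13|23)=+1; (−1)^{-2·0·11}·(+1)^0·(+1)^-2 = +1.
v=11: a=11^-4·(≡5), b=11^-2·(≡7) mod 11; (5|11)=+1, (7|11)=-1; (−1)^{-4·-2·5}·(+1)^-2·(-1)^-4 = +1.
v=7: a=7^2·(≡3), b=7^2·(≡3) mod 7; (3|7)=-1, (3|7)=-1; (−1)^{2·2·3}·(-1)^2·(-1)^2 = +1.
v=29: a=29^2·(≡20), b=29^1·(≡22) mod 29; (20|29)=+1, (22|29)=+1; (−1)^{2·1·14}·(+1)^1·(+1)^2 = +1.
v=2: v_2(a)=-8, v_2(b)=-4; units ≡ 7, 1 (mod 8); ε·ε+αω+βω = 1·0+-8·0+-4·0 ≡ 0  ⇒  (a,b)_2 = +1.
v=∞: -57 < 0 and -1479 < 0  ⇒  (a,b)_∞ = -1.
v=3: a=3^-3·(≡2), b=3^-1·(≡2) mod 3; (2|3)=-1, (2|3)=-1; (−1)^{-3·-1·1}·(-1)^-1·(-1)^-3 = -1.
v=5: a=5^0·(≡2), b=5^-2·(≡1) mod 5; (2|5)=-1, (1|5)=+1; (−1)^{0·-2·2}·(-1)^-2·(+1)^0 = +1.
|Ram(-57, -1479)| = 4, even; anisotropic at {3, 17, 19, ∞}.

[3, 17, 19, inf]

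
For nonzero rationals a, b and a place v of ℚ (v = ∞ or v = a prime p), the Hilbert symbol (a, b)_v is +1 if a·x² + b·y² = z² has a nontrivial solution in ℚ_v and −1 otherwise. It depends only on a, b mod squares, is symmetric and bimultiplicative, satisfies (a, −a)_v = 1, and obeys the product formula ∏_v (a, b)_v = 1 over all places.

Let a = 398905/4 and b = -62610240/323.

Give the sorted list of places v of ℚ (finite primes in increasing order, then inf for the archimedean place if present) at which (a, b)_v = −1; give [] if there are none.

(a, b) ≡ (1105, -53295) mod (ℚ^×)²; places V = {2, 3, 5, 7, 11, 13, 17, 19, ∞}.
(a,b)_7: α=0, u≡6; β=2, v≡6 (mod 7); (6|7)=-1, (6|7)=-1; sign (−1)^0·-1^2·-1^0 = +1.
(a,b)_11: α=0, u≡3; β=3, v≡10 (mod 11); (3|11)=+1, (10|11)=-1; sign (−1)^0·+1^3·-1^0 = +1.
(a,b)_3: α=0, u≡1; β=1, v≡1 (mod 3); (1|3)=+1, (1|3)=+1; sign (−1)^0·+1^1·+1^0 = +1.
(a,b)_19: α=2, u≡15; β=-1, v≡17 (mod 19); (15|19)=-1, (17|19)=+1; sign (−1)^0·-1^-1·+1^2 = -1.
(a,b)_5: α=1, u≡4; β=1, v≡4 (mod 5); (4|5)=+1, (4|5)=+1; sign (−1)^0·+1^1·+1^1 = +1.
(a,b)_13: α=1, u≡11; β=0, v≡2 (mod 13); (11|13)=-1, (2|13)=-1; sign (−1)^0·-1^0·-1^1 = -1.
(a,b)_17: α=1, u≡14; β=-1, v≡6 (mod 17); (14|17)=-1, (6|17)=-1; sign (−1)^0·-1^-1·-1^1 = +1.
(a,b)_2: α=-2, β=6; u≡1, v≡1 (mod 8); ε(u)ε(v)=0·0, αω(v)=-2·0, βω(u)=6·0; sum ≡ 0  ⇒  +1.
(a,b)_∞: sgn(1105)=+, sgn(-53295)=−, so +1.
Ram(1105, -53295) = {13, 19}; no ℚ_13-point on the conic.

[13, 19]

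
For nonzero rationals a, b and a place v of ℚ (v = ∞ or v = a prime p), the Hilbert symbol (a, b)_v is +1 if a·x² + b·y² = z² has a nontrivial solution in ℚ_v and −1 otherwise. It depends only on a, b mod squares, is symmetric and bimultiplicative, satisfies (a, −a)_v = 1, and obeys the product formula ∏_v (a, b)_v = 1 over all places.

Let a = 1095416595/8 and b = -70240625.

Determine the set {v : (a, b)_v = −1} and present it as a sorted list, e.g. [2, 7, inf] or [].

[2, 7]

Mod squares: a ≡ 3990, b ≡ -665. Check v ∈ {∞, 2, 3, 5, 7, 13, 19}.
v=∞: 3990 > 0 and -665 < 0  ⇒  (a,b)_∞ = +1.
v=13: a=13^2·(≡9), b=13^2·(≡11) mod 13; (9|13)=+1, (11|13)=-1; (−1)^{2·2·6}·(+1)^2·(-1)^2 = +1.
v=7: a=7^1·(≡5), b=7^1·(≡6) mod 7; (5|7)=-1, (6|7)=-1; (−1)^{1·1·3}·(-1)^1·(-1)^1 = -1.
v=5: a=5^1·(≡3), b=5^5·(≡3) mod 5; (3|5)=-1, (3|5)=-1; (−1)^{1·5·2}·(-1)^5·(-1)^1 = +1.
v=2: v_2(a)=-3, v_2(b)=0; units ≡ 3, 7 (mod 8); ε·ε+αω+βω = 1·1+-3·0+0·1 ≡ 1  ⇒  (a,b)_2 = -1.
v=3: a=3^3·(≡1), b=3^0·(≡1) mod 3; (1|3)=+1, (1|3)=+1; (−1)^{3·0·1}·(+1)^0·(+1)^3 = +1.
v=19: a=19^3·(≡6), b=19^1·(≡12) mod 19; (6|19)=+1, (12|19)=-1; (−1)^{3·1·9}·(+1)^1·(-1)^3 = +1.
Ram(3990, -665) = {2, 7}; no ℚ_2-point on the conic.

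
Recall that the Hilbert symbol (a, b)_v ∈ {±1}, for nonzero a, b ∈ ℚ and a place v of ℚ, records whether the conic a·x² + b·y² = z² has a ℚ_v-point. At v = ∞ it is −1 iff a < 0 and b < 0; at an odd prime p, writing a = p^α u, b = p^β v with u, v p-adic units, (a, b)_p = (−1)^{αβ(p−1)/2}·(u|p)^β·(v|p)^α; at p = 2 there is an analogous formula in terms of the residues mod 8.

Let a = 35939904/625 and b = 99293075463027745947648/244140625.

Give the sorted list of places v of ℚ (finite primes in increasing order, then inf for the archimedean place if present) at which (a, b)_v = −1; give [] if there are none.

[7, 11]

(a, b) ≡ (4641, 7293) mod (ℚ^×)²; places V = {2, 3, 5, 7, 11, 13, 17, ∞}.
(a,b)_11: α=2, u≡10; β=7, v≡5 (mod 11); (10|11)=-1, (5|11)=+1; sign (−1)^0·-1^7·+1^2 = -1.
(a,b)_3: α=1, u≡2; β=1, v≡1 (mod 3); (2|3)=-1, (1|3)=+1; sign (−1)^1·-1^1·+1^1 = +1.
(a,b)_∞: sgn(4641)=+, sgn(7293)=+, so +1.
(a,b)_7: α=1, u≡5; β=4, v≡3 (mod 7); (5|7)=-1, (3|7)=-1; sign (−1)^0·-1^4·-1^1 = -1.
(a,b)_5: α=-4, u≡4; β=-12, v≡3 (mod 5); (4|5)=+1, (3|5)=-1; sign (−1)^0·+1^-12·-1^-4 = +1.
(a,b)_17: α=1, u≡2; β=3, v≡2 (mod 17); (2|17)=+1, (2|17)=+1; sign (−1)^0·+1^3·+1^1 = +1.
(a,b)_2: α=6, β=16; u≡1, v≡5 (mod 8); ε(u)ε(v)=0·0, αω(v)=6·1, βω(u)=16·0; sum ≡ 0  ⇒  +1.
(a,b)_13: α=1, u≡2; β=3, v≡7 (mod 13); (2|13)=-1, (7|13)=-1; sign (−1)^0·-1^3·-1^1 = +1.
(4641, 7293 / ℚ) ramifies at {7, 11}: a division algebra.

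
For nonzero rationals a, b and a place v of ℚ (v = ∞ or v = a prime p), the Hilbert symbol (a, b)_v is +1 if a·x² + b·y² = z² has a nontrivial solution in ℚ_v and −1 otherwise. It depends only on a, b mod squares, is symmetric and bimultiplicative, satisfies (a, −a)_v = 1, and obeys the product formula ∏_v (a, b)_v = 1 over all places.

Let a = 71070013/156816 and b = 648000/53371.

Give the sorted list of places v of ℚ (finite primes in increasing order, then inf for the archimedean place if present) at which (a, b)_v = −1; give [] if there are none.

(a, b) ≡ (133, 95) mod (ℚ^×)²; places V = {2, 3, 5, 7, 11, 17, 19, 43, 53, ∞}.
(a,b)_7: α=1, u≡5; β=0, v≡1 (mod 7); (5|7)=-1, (1|7)=+1; sign (−1)^0·-1^0·+1^1 = +1.
(a,b)_∞: sgn(133)=+, sgn(95)=+, so +1.
(a,b)_11: α=-2, u≡4; β=0, v≡10 (mod 11); (4|11)=+1, (10|11)=-1; sign (−1)^0·+1^0·-1^-2 = +1.
(a,b)_5: α=0, u≡3; β=3, v≡4 (mod 5); (3|5)=-1, (4|5)=+1; sign (−1)^0·-1^3·+1^0 = -1.
(a,b)_43: α=2, u≡1; β=0, v≡31 (mod 43); (1|43)=+1, (31|43)=+1; sign (−1)^0·+1^0·+1^2 = +1.
(a,b)_53: α=0, u≡21; β=-2, v≡43 (mod 53); (21|53)=-1, (43|53)=+1; sign (−1)^0·-1^-2·+1^0 = +1.
(a,b)_2: α=-4, β=6; u≡5, v≡7 (mod 8); ε(u)ε(v)=0·1, αω(v)=-4·0, βω(u)=6·1; sum ≡ 0  ⇒  +1.
(a,b)_17: α=2, u≡10; β=0, v≡12 (mod 17); (10|17)=-1, (12|17)=-1; sign (−1)^0·-1^0·-1^2 = +1.
(a,b)_3: α=-4, u≡1; β=4, v≡2 (mod 3); (1|3)=+1, (2|3)=-1; sign (−1)^0·+1^4·-1^-4 = +1.
(a,b)_19: α=1, u≡6; β=-1, v≡11 (mod 19); (6|19)=+1, (11|19)=+1; sign (−1)^1·+1^-1·+1^1 = -1.
(133, 95 / ℚ) ramifies at {5, 19}: a division algebra.

[5, 19]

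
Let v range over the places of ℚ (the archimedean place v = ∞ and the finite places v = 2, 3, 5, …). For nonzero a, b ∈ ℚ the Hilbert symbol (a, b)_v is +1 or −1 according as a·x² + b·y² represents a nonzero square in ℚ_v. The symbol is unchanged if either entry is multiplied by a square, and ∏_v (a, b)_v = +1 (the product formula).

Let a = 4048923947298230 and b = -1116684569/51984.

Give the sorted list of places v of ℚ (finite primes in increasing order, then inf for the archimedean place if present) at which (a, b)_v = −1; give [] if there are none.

[2, 13]

Mod squares: a ≡ 1430, b ≡ -134849. Check v ∈ {∞, 2, 3, 5, 7, 11, 13, 19, 23, 41}.
v=3: a=3^0·(≡2), b=3^-2·(≡1) mod 3; (2|3)=-1, (1|3)=+1; (−1)^{0·-2·1}·(-1)^-2·(+1)^0 = +1.
v=5: a=5^1·(≡1), b=5^0·(≡4) mod 5; (1|5)=+1, (4|5)=+1; (−1)^{1·0·2}·(+1)^0·(+1)^1 = +1.
v=13: a=13^3·(≡5), b=13^3·(≡1) mod 13; (5|13)=-1, (1|13)=+1; (−1)^{3·3·6}·(-1)^3·(+1)^3 = -1.
v=2: v_2(a)=1, v_2(b)=-4; units ≡ 3, 7 (mod 8); ε·ε+αω+βω = 1·1+1·0+-4·1 ≡ 1  ⇒  (a,b)_2 = -1.
v=∞: 1430 > 0 and -134849 < 0  ⇒  (a,b)_∞ = +1.
v=41: a=41^4·(≡31), b=41^1·(≡8) mod 41; (31|41)=+1, (8|41)=+1; (−1)^{4·1·20}·(+1)^1·(+1)^4 = +1.
v=19: a=19^0·(≡7), b=19^-2·(≡12) mod 19; (7|19)=+1, (12|19)=-1; (−1)^{0·-2·9}·(+1)^-2·(-1)^0 = +1.
v=11: a=11^3·(≡5), b=11^1·(≡6) mod 11; (5|11)=+1, (6|11)=-1; (−1)^{3·1·5}·(+1)^1·(-1)^3 = +1.
v=23: a=23^0·(≡4), b=23^1·(≡12) mod 23; (4|23)=+1, (12|23)=+1; (−1)^{0·1·11}·(+1)^1·(+1)^0 = +1.
v=7: a=7^2·(≡4), b=7^2·(≡3) mod 7; (4|7)=+1, (3|7)=-1; (−1)^{2·2·3}·(+1)^2·(-1)^2 = +1.
|Ram(1430, -134849)| = 2, even; anisotropic at {2, 13}.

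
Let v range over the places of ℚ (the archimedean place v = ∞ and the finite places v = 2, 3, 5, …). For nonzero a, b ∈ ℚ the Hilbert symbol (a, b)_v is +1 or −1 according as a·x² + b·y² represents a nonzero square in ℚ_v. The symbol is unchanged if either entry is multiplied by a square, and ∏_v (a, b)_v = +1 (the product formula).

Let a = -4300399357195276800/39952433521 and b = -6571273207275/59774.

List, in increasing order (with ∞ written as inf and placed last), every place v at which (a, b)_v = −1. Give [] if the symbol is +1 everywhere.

[19, 37, 41, inf]

(a, b) ≡ (-141778, -127946) mod (ℚ^×)²; places V = {2, 3, 5, 7, 11, 13, 17, 19, 23, 37, 41, ∞}.
(a,b)_7: α=-1, u≡4; β=3, v≡6 (mod 7); (4|7)=+1, (6|7)=-1; sign (−1)^1·+1^3·-1^-1 = +1.
(a,b)_11: α=-2, u≡9; β=-2, v≡7 (mod 11); (9|11)=+1, (7|11)=-1; sign (−1)^0·+1^-2·-1^-2 = +1.
(a,b)_23: α=-2, u≡21; β=0, v≡16 (mod 23); (21|23)=-1, (16|23)=+1; sign (−1)^0·-1^0·+1^-2 = +1.
(a,b)_19: α=-3, u≡7; β=-1, v≡1 (mod 19); (7|19)=+1, (1|19)=+1; sign (−1)^1·+1^-1·+1^-3 = -1.
(a,b)_3: α=2, u≡2; β=2, v≡1 (mod 3); (2|3)=-1, (1|3)=+1; sign (−1)^0·-1^2·+1^2 = +1.
(a,b)_17: α=2, u≡9; β=0, v≡1 (mod 17); (9|17)=+1, (1|17)=+1; sign (−1)^0·+1^0·+1^2 = +1.
(a,b)_13: α=-1, u≡3; β=-1, v≡9 (mod 13); (3|13)=+1, (9|13)=+1; sign (−1)^0·+1^-1·+1^-1 = +1.
(a,b)_41: α=3, u≡12; β=2, v≡38 (mod 41); (12|41)=-1, (38|41)=-1; sign (−1)^0·-1^2·-1^3 = -1.
(a,b)_2: α=9, β=-1; u≡7, v≡3 (mod 8); ε(u)ε(v)=1·1, αω(v)=9·1, βω(u)=-1·0; sum ≡ 0  ⇒  +1.
(a,b)_37: α=4, u≡23; β=3, v≡2 (mod 37); (23|37)=-1, (2|37)=-1; sign (−1)^0·-1^3·-1^4 = -1.
(a,b)_∞: sgn(-141778)=−, sgn(-127946)=−, so -1.
(a,b)_5: α=2, u≡3; β=2, v≡1 (mod 5); (3|5)=-1, (1|5)=+1; sign (−1)^0·-1^2·+1^2 = +1.
(-141778, -127946 / ℚ) ramifies at {19, 37, 41, ∞}: a division algebra.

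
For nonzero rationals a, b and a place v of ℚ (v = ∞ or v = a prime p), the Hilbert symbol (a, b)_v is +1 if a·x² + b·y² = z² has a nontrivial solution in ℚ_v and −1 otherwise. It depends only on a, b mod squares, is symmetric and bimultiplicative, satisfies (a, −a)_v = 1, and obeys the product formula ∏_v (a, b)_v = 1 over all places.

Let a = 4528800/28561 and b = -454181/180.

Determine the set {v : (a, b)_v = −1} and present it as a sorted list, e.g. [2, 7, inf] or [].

[5, 17]

(a, b) ≡ (1258, -46345) mod (ℚ^×)²; places V = {2, 3, 5, 7, 13, 17, 23, 31, 37, ∞}.
(a,b)_3: α=2, u≡1; β=-2, v≡2 (mod 3); (1|3)=+1, (2|3)=-1; sign (−1)^0·+1^-2·-1^2 = +1.
(a,b)_5: α=2, u≡2; β=-1, v≡4 (mod 5); (2|5)=-1, (4|5)=+1; sign (−1)^0·-1^-1·+1^2 = -1.
(a,b)_∞: sgn(1258)=+, sgn(-46345)=−, so +1.
(a,b)_2: α=5, β=-2; u≡5, v≡7 (mod 8); ε(u)ε(v)=0·1, αω(v)=5·0, βω(u)=-2·1; sum ≡ 0  ⇒  +1.
(a,b)_13: α=-4, u≡3; β=1, v≡3 (mod 13); (3|13)=+1, (3|13)=+1; sign (−1)^0·+1^1·+1^-4 = +1.
(a,b)_7: α=0, u≡3; β=2, v≡4 (mod 7); (3|7)=-1, (4|7)=+1; sign (−1)^0·-1^2·+1^0 = +1.
(a,b)_17: α=1, u≡10; β=0, v≡11 (mod 17); (10|17)=-1, (11|17)=-1; sign (−1)^0·-1^0·-1^1 = -1.
(a,b)_23: α=0, u≡3; β=1, v≡9 (mod 23); (3|23)=+1, (9|23)=+1; sign (−1)^0·+1^1·+1^0 = +1.
(a,b)_31: α=0, u≡1; β=1, v≡29 (mod 31); (1|31)=+1, (29|31)=-1; sign (−1)^0·+1^1·-1^0 = +1.
(a,b)_37: α=1, u≡11; β=0, v≡16 (mod 37); (11|37)=+1, (16|37)=+1; sign (−1)^0·+1^0·+1^1 = +1.
|Ram(1258, -46345)| = 2, even; anisotropic at {5, 17}.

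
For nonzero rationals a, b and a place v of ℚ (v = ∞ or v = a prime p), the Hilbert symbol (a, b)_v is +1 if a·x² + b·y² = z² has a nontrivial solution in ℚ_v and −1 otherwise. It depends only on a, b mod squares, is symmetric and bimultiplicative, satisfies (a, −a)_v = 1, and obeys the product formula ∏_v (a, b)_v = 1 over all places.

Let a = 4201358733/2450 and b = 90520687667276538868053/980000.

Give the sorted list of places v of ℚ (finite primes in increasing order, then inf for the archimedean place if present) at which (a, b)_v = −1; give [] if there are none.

[3, 13]

(a, b) ≡ (14586, 2346) mod (ℚ^×)²; places V = {2, 3, 5, 7, 11, 13, 17, 23, ∞}.
(a,b)_11: α=3, u≡2; β=4, v≡1 (mod 11); (2|11)=-1, (1|11)=+1; sign (−1)^0·-1^4·+1^3 = +1.
(a,b)_∞: sgn(14586)=+, sgn(2346)=+, so +1.
(a,b)_17: α=1, u≡4; β=3, v≡13 (mod 17); (4|17)=+1, (13|17)=+1; sign (−1)^0·+1^3·+1^1 = +1.
(a,b)_23: α=2, u≡9; β=7, v≡21 (mod 23); (9|23)=+1, (21|23)=-1; sign (−1)^0·+1^7·-1^2 = +1.
(a,b)_7: α=-2, u≡5; β=-2, v≡4 (mod 7); (5|7)=-1, (4|7)=+1; sign (−1)^0·-1^-2·+1^-2 = +1.
(a,b)_2: α=-1, β=-5; u≡5, v≡5 (mod 8); ε(u)ε(v)=0·0, αω(v)=-1·1, βω(u)=-5·1; sum ≡ 0  ⇒  +1.
(a,b)_13: α=1, u≡4; β=2, v≡5 (mod 13); (4|13)=+1, (5|13)=-1; sign (−1)^0·+1^2·-1^1 = -1.
(a,b)_5: α=-2, u≡1; β=-4, v≡1 (mod 5); (1|5)=+1, (1|5)=+1; sign (−1)^0·+1^-4·+1^-2 = +1.
(a,b)_3: α=3, u≡2; β=7, v≡2 (mod 3); (2|3)=-1, (2|3)=-1; sign (−1)^1·-1^7·-1^3 = -1.
|Ram(14586, 2346)| = 2, even; anisotropic at {3, 13}.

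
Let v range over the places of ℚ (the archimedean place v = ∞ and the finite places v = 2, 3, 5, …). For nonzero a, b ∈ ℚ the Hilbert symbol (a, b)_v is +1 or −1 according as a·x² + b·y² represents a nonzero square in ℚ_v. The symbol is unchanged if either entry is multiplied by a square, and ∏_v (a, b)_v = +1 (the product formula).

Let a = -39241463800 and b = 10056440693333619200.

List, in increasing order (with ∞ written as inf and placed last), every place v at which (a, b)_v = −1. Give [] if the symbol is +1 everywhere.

(a, b) ≡ (-163438, 2) mod (ℚ^×)²; places V = {2, 5, 7, 11, 17, 19, 23, ∞}.
(a,b)_23: α=1, u≡3; β=2, v≡12 (mod 23); (3|23)=+1, (12|23)=+1; sign (−1)^0·+1^2·+1^1 = +1.
(a,b)_11: α=1, u≡9; β=2, v≡8 (mod 11); (9|11)=+1, (8|11)=-1; sign (−1)^0·+1^2·-1^1 = -1.
(a,b)_5: α=2, u≡3; β=2, v≡3 (mod 5); (3|5)=-1, (3|5)=-1; sign (−1)^0·-1^2·-1^2 = +1.
(a,b)_2: α=3, β=9; u≡1, v≡1 (mod 8); ε(u)ε(v)=0·0, αω(v)=3·0, βω(u)=9·0; sum ≡ 0  ⇒  +1.
(a,b)_19: α=1, u≡4; β=2, v≡10 (mod 19); (4|19)=+1, (10|19)=-1; sign (−1)^0·+1^2·-1^1 = -1.
(a,b)_∞: sgn(-163438)=−, sgn(2)=+, so +1.
(a,b)_7: α=4, u≡3; β=6, v≡4 (mod 7); (3|7)=-1, (4|7)=+1; sign (−1)^0·-1^6·+1^4 = +1.
(a,b)_17: α=1, u≡4; β=2, v≡9 (mod 17); (4|17)=+1, (9|17)=+1; sign (−1)^0·+1^2·+1^1 = +1.
(-163438, 2 / ℚ) ramifies at {11, 19}: a division algebra.

[11, 19]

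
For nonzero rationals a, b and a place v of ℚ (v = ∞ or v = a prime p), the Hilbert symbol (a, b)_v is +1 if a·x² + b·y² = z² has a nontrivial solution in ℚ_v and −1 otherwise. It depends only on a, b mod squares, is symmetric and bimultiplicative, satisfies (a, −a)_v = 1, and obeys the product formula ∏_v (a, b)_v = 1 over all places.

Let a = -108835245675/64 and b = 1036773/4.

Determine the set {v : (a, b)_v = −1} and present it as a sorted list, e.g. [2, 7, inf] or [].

(a, b) ≡ (-1339923, 115197) mod (ℚ^×)²; places V = {2, 3, 5, 13, 17, 19, 43, 47, ∞}.
(a,b)_19: α=2, u≡13; β=1, v≡14 (mod 19); (13|19)=-1, (14|19)=-1; sign (−1)^0·-1^1·-1^2 = -1.
(a,b)_2: α=-6, β=-2; u≡5, v≡5 (mod 8); ε(u)ε(v)=0·0, αω(v)=-6·1, βω(u)=-2·1; sum ≡ 0  ⇒  +1.
(a,b)_3: α=3, u≡2; β=3, v≡2 (mod 3); (2|3)=-1, (2|3)=-1; sign (−1)^1·-1^3·-1^3 = -1.
(a,b)_5: α=2, u≡2; β=0, v≡2 (mod 5); (2|5)=-1, (2|5)=-1; sign (−1)^0·-1^0·-1^2 = +1.
(a,b)_43: α=1, u≡13; β=1, v≡40 (mod 43); (13|43)=+1, (40|43)=+1; sign (−1)^1·+1^1·+1^1 = -1.
(a,b)_47: α=1, u≡41; β=1, v≡4 (mod 47); (41|47)=-1, (4|47)=+1; sign (−1)^1·-1^1·+1^1 = +1.
(a,b)_17: α=1, u≡11; β=0, v≡7 (mod 17); (11|17)=-1, (7|17)=-1; sign (−1)^0·-1^0·-1^1 = -1.
(a,b)_13: α=1, u≡7; β=0, v≡9 (mod 13); (7|13)=-1, (9|13)=+1; sign (−1)^0·-1^0·+1^1 = +1.
(a,b)_∞: sgn(-1339923)=−, sgn(115197)=+, so +1.
Ram(-1339923, 115197) = {3, 17, 19, 43}; no ℚ_3-point on the conic.

[3, 17, 19, 43]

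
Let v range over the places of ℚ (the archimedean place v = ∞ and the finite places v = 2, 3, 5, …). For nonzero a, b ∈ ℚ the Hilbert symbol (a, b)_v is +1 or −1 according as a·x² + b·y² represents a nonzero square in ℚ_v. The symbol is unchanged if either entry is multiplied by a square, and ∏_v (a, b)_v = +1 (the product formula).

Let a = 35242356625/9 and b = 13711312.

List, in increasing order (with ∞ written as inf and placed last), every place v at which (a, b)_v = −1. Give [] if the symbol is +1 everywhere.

(a, b) ≡ (1409694265, 856957) mod (ℚ^×)²; places V = {2, 3, 5, 7, 19, 23, 37, 47, 53, ∞}.
(a,b)_3: α=-2, u≡1; β=0, v≡1 (mod 3); (1|3)=+1, (1|3)=+1; sign (−1)^0·+1^0·+1^-2 = +1.
(a,b)_47: α=1, u≡35; β=0, v≡2 (mod 47); (35|47)=-1, (2|47)=+1; sign (−1)^0·-1^0·+1^1 = +1.
(a,b)_23: α=1, u≡5; β=1, v≡7 (mod 23); (5|23)=-1, (7|23)=-1; sign (−1)^1·-1^1·-1^1 = -1.
(a,b)_5: α=3, u≡2; β=0, v≡2 (mod 5); (2|5)=-1, (2|5)=-1; sign (−1)^0·-1^0·-1^3 = -1.
(a,b)_2: α=0, β=4; u≡1, v≡5 (mod 8); ε(u)ε(v)=0·0, αω(v)=0·1, βω(u)=4·0; sum ≡ 0  ⇒  +1.
(a,b)_7: α=1, u≡3; β=0, v≡6 (mod 7); (3|7)=-1, (6|7)=-1; sign (−1)^0·-1^0·-1^1 = -1.
(a,b)_19: α=1, u≡16; β=1, v≡9 (mod 19); (16|19)=+1, (9|19)=+1; sign (−1)^1·+1^1·+1^1 = -1.
(a,b)_37: α=1, u≡35; β=1, v≡21 (mod 37); (35|37)=-1, (21|37)=+1; sign (−1)^0·-1^1·+1^1 = -1.
(a,b)_53: α=1, u≡34; β=1, v≡11 (mod 53); (34|53)=-1, (11|53)=+1; sign (−1)^0·-1^1·+1^1 = -1.
(a,b)_∞: sgn(1409694265)=+, sgn(856957)=+, so +1.
(1409694265, 856957 / ℚ) ramifies at {5, 7, 19, 23, 37, 53}: a division algebra.

[5, 7, 19, 23, 37, 53]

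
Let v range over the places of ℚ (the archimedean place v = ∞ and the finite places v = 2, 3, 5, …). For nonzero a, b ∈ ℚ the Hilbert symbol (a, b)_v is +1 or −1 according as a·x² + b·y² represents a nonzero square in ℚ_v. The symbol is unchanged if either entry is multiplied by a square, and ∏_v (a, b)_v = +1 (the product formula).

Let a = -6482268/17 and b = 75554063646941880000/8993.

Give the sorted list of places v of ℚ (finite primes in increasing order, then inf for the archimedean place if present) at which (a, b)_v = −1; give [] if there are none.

(a, b) ≡ (-4199, 121771) mod (ℚ^×)²; places V = {2, 3, 5, 7, 11, 13, 17, 19, 23, 29, ∞}.
(a,b)_11: α=0, u≡9; β=2, v≡5 (mod 11); (9|11)=+1, (5|11)=+1; sign (−1)^0·+1^2·+1^0 = +1.
(a,b)_2: α=2, β=6; u≡1, v≡3 (mod 8); ε(u)ε(v)=0·1, αω(v)=2·1, βω(u)=6·0; sum ≡ 0  ⇒  +1.
(a,b)_7: α=0, u≡4; β=2, v≡5 (mod 7); (4|7)=+1, (5|7)=-1; sign (−1)^0·+1^2·-1^0 = +1.
(a,b)_3: α=8, u≡1; β=6, v≡1 (mod 3); (1|3)=+1, (1|3)=+1; sign (−1)^0·+1^6·+1^8 = +1.
(a,b)_29: α=0, u≡6; β=1, v≡5 (mod 29); (6|29)=+1, (5|29)=+1; sign (−1)^0·+1^1·+1^0 = +1.
(a,b)_5: α=0, u≡1; β=4, v≡1 (mod 5); (1|5)=+1, (1|5)=+1; sign (−1)^0·+1^4·+1^0 = +1.
(a,b)_13: α=1, u≡11; β=3, v≡8 (mod 13); (11|13)=-1, (8|13)=-1; sign (−1)^0·-1^3·-1^1 = +1.
(a,b)_19: α=1, u≡4; β=3, v≡16 (mod 19); (4|19)=+1, (16|19)=+1; sign (−1)^1·+1^3·+1^1 = -1.
(a,b)_∞: sgn(-4199)=−, sgn(121771)=+, so +1.
(a,b)_23: α=0, u≡22; β=-2, v≡2 (mod 23); (22|23)=-1, (2|23)=+1; sign (−1)^0·-1^-2·+1^0 = +1.
(a,b)_17: α=-1, u≡2; β=-1, v≡11 (mod 17); (2|17)=+1, (11|17)=-1; sign (−1)^0·+1^-1·-1^-1 = -1.
|Ram(-4199, 121771)| = 2, even; anisotropic at {17, 19}.

[17, 19]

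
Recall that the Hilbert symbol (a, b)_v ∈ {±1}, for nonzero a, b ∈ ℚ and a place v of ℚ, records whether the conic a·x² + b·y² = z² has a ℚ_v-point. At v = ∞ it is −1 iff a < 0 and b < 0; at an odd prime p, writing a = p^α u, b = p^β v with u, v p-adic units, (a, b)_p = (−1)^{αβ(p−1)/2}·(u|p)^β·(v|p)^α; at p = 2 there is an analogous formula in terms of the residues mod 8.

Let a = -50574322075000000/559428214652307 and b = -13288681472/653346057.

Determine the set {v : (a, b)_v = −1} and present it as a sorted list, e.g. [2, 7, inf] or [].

Mod squares: a ≡ -129129, b ≡ -2453451. Check v ∈ {∞, 2, 3, 5, 7, 11, 13, 17, 19, 31, 43}.
v=19: a=19^6·(≡10), b=19^3·(≡2) mod 19; (10|19)=-1, (2|19)=-1; (−1)^{6·3·9}·(-1)^3·(-1)^6 = -1.
v=17: a=17^-2·(≡6), b=17^-2·(≡5) mod 17; (6|17)=-1, (5|17)=-1; (−1)^{-2·-2·8}·(-1)^-2·(-1)^-2 = +1.
v=7: a=7^-3·(≡6), b=7^-3·(≡4) mod 7; (6|7)=-1, (4|7)=+1; (−1)^{-3·-3·3}·(-1)^-3·(+1)^-3 = +1.
v=∞: -129129 < 0 and -2453451 < 0  ⇒  (a,b)_∞ = -1.
v=43: a=43^1·(≡39), b=43^1·(≡6) mod 43; (39|43)=-1, (6|43)=+1; (−1)^{1·1·21}·(-1)^1·(+1)^1 = +1.
v=31: a=31^-2·(≡11), b=31^0·(≡30) mod 31; (11|31)=-1, (30|31)=-1; (−1)^{-2·0·15}·(-1)^0·(-1)^-2 = +1.
v=13: a=13^-3·(≡10), b=13^-3·(≡2) mod 13; (10|13)=+1, (2|13)=-1; (−1)^{-3·-3·6}·(+1)^-3·(-1)^-3 = -1.
v=2: v_2(a)=6, v_2(b)=12; units ≡ 7, 5 (mod 8); ε·ε+αω+βω = 1·0+6·1+12·0 ≡ 0  ⇒  (a,b)_2 = +1.
v=11: a=11^-1·(≡4), b=11^1·(≡2) mod 11; (4|11)=+1, (2|11)=-1; (−1)^{-1·1·5}·(+1)^1·(-1)^-1 = +1.
v=3: a=3^-5·(≡1), b=3^-1·(≡1) mod 3; (1|3)=+1, (1|3)=+1; (−1)^{-5·-1·1}·(+1)^-1·(+1)^-5 = -1.
v=5: a=5^8·(≡4), b=5^0·(≡4) mod 5; (4|5)=+1, (4|5)=+1; (−1)^{8·0·2}·(+1)^0·(+1)^8 = +1.
(-129129, -2453451 / ℚ) ramifies at {3, 13, 19, ∞}: a division algebra.

[3, 13, 19, inf]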